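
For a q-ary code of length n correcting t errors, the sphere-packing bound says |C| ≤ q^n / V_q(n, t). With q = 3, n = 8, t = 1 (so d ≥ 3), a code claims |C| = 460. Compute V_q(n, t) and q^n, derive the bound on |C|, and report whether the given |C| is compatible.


V_q(n, t) = 17, q^n = 6561, Hamming bound = 385, |C| = 460 > bound (violated).

Step 1: Compute V_q(n, t) = Σ_{j=0}^1 C(n, j) (q−1)^j.
  j = 0: C(8,0)·(2)^0 = 1·1 = 1.
  j = 1: C(8,1)·(2)^1 = 8·2 = 16.
  V_q(n, t) = 1 + 16 = 17.
Step 2: q^n = 3^8 = 6561.
Step 3: Hamming bound ⌊q^n / V_q(n,t)⌋ = ⌊6561/17⌋ = 385.
Step 4: Compare |C| = 460 to 385: violated.
The claimed |C| lies above the Hamming bound, so no 3-ary code of length 8 with d ≥ 3 can have 460 codewords.


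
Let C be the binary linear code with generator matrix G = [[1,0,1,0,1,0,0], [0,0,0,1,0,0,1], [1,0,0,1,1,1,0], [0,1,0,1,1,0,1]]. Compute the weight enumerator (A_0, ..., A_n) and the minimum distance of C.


Weight distribution: A_0 = 1, A_2 = 2, A_3 = 4, A_4 = 5, A_5 = 4. Minimum distance d = 2.

Enumerate all 2^4 = 16 messages m ∈ F_2^4.
For each, compute codeword c = mG in F_2^7, then tally its weight.
  m = 0000 → c = 0000000, weight = 0.
  m = 1000 → c = 1010100, weight = 3.
  m = 0100 → c = 0001001, weight = 2.
  m = 1100 → c = 1011101, weight = 5.
  m = 0010 → c = 1001110, weight = 4.
  m = 1010 → c = 0011010, weight = 3.
  m = 0110 → c = 1000111, weight = 4.
  m = 1110 → c = 0010011, weight = 3.
  m = 0001 → c = 0101101, weight = 4.
  m = 1001 → c = 1111001, weight = 5.
  m = 0101 → c = 0100100, weight = 2.
  m = 1101 → c = 1110000, weight = 3.
  m = 0011 → c = 1100011, weight = 4.
  m = 1011 → c = 0110111, weight = 5.
  m = 0111 → c = 1101010, weight = 4.
  m = 1111 → c = 0111110, weight = 5.
Tally weights:
  weight 0: 1 codewords.
  weight 2: 2 codewords.
  weight 3: 4 codewords.
  weight 4: 5 codewords.
  weight 5: 4 codewords.
Minimum distance d = smallest w > 0 with A_w > 0 = 2.
Sanity: Σ A_w = 16 = 2^4 = 16 ✓.


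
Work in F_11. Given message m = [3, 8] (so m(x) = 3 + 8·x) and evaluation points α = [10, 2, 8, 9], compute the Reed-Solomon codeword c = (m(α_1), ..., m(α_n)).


c = [6, 8, 1, 9]

Message polynomial: m(x) = 3 + 8·x (mod 11).
For each evaluation point α_i, compute m(α_i) mod 11:
  α_1 = 10: Horner steps 8 → 6, so m(10) = 6.
  α_2 = 2: Horner steps 8 → 8, so m(2) = 8.
  α_3 = 8: Horner steps 8 → 1, so m(8) = 1.
  α_4 = 9: Horner steps 8 → 9, so m(9) = 9.
Codeword c = [6, 8, 1, 9] ∈ F_11^4.


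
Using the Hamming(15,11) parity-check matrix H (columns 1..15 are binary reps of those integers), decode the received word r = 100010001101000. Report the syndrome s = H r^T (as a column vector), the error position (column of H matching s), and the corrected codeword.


s = (1, 0, 1, 1)^T, error position = 11, corrected codeword c = 100010001111000

Compute s = H r^T mod 2 one row at a time:
  s_1 = 0 + 1 + 1 + 0 + 1 + 0 + 0 + 0 = 3 ≡ 1 (mod 2).
  s_2 = 0 + 1 + 0 + 0 + 1 + 0 + 0 + 0 = 2 ≡ 0 (mod 2).
  s_3 = 0 + 0 + 0 + 0 + 1 + 0 + 0 + 0 = 1 ≡ 1 (mod 2).
  s_4 = 1 + 0 + 1 + 0 + 1 + 0 + 0 + 0 = 3 ≡ 1 (mod 2).
s = (1, 0, 1, 1)^T — this equals column 11 of H (binary 1011), so error is at position 11.
Correct: flip bit 11 of r = 100010001101000 to get c = 100010001111000.


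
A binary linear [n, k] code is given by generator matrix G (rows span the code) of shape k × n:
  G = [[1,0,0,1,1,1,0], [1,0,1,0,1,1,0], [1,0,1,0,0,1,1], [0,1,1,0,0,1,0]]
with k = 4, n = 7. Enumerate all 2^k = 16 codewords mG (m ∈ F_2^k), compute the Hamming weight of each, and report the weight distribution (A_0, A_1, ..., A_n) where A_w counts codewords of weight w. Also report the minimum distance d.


Weight distribution: A_0 = 1, A_2 = 2, A_3 = 4, A_4 = 5, A_5 = 4. Minimum distance d = 2.

Enumerate all 2^4 = 16 messages m ∈ F_2^4.
For each, compute codeword c = mG in F_2^7, then tally its weight.
  m = 0000 → c = 0000000, weight = 0.
  m = 1000 → c = 1001110, weight = 4.
  m = 0100 → c = 1010110, weight = 4.
  m = 1100 → c = 0011000, weight = 2.
  m = 0010 → c = 1010011, weight = 4.
  m = 1010 → c = 0011101, weight = 4.
  m = 0110 → c = 0000101, weight = 2.
  m = 1110 → c = 1001011, weight = 4.
  m = 0001 → c = 0110010, weight = 3.
  m = 1001 → c = 1111100, weight = 5.
  m = 0101 → c = 1100100, weight = 3.
  m = 1101 → c = 0101010, weight = 3.
  m = 0011 → c = 1100001, weight = 3.
  m = 1011 → c = 0101111, weight = 5.
  m = 0111 → c = 0110111, weight = 5.
  m = 1111 → c = 1111001, weight = 5.
Tally weights:
  weight 0: 1 codewords.
  weight 2: 2 codewords.
  weight 3: 4 codewords.
  weight 4: 5 codewords.
  weight 5: 4 codewords.
Minimum distance d = smallest w > 0 with A_w > 0 = 2.
Sanity: Σ A_w = 16 = 2^4 = 16 ✓.


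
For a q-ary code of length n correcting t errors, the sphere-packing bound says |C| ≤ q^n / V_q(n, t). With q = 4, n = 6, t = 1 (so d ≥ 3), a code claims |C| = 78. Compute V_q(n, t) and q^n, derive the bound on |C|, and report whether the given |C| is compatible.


V_q(n, t) = 19, q^n = 4096, Hamming bound = 215, |C| = 78 ≤ bound (satisfied).

Step 1: Compute V_q(n, t) = Σ_{j=0}^1 C(n, j) (q−1)^j.
  j = 0: C(6,0)·(3)^0 = 1·1 = 1.
  j = 1: C(6,1)·(3)^1 = 6·3 = 18.
  V_q(n, t) = 1 + 18 = 19.
Step 2: q^n = 4^6 = 4096.
Step 3: Hamming bound ⌊q^n / V_q(n,t)⌋ = ⌊4096/19⌋ = 215.
Step 4: Compare |C| = 78 to 215: satisfied.
The claimed |C| lies below the Hamming bound.


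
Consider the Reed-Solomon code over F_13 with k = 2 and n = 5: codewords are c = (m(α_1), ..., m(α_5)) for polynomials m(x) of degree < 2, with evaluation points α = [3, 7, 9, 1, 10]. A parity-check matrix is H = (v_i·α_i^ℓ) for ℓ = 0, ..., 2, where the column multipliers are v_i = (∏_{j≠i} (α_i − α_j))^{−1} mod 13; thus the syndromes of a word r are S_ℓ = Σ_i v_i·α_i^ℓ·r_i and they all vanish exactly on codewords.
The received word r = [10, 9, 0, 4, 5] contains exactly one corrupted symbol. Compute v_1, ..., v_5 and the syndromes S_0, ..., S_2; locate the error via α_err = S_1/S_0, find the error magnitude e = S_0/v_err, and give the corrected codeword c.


S = (3, 1, 9), error at position 3, error magnitude e = 11, c = [10, 9, 2, 4, 5].

Step 1: column multipliers v_i = (∏_{j≠i}(α_i − α_j))^{−1} mod 13.
  i = 1 (α = 3): (3−7)(3−9)(3−1)(3−10) = (−4)·(−6)·2·(−7) = −336 ≡ 2, so v_1 = 2^{−1} = 7 (mod 13).
  i = 2 (α = 7): (7−3)(7−9)(7−1)(7−10) = 4·(−2)·6·(−3) = 144 ≡ 1, so v_2 = 1^{−1} = 1 (mod 13).
  i = 3 (α = 9): (9−3)(9−7)(9−1)(9−10) = 6·2·8·(−1) = −96 ≡ 8, so v_3 = 8^{−1} = 5 (mod 13).
  i = 4 (α = 1): (1−3)(1−7)(1−9)(1−10) = (−2)·(−6)·(−8)·(−9) = 864 ≡ 6, so v_4 = 6^{−1} = 11 (mod 13).
  i = 5 (α = 10): (10−3)(10−7)(10−9)(10−1) = 7·3·1·9 = 189 ≡ 7, so v_5 = 7^{−1} = 2 (mod 13).
  v = [7, 1, 5, 11, 2].
Step 2: syndromes of r = [10, 9, 0, 4, 5] (all sums mod 13).
  S_0 = Σ v_i r_i = 7·10 + 1·9 + 5·0 + 11·4 + 2·5 = 133 ≡ 3.
  S_1 = Σ v_i α_i r_i = 7·3·10 + 1·7·9 + 5·9·0 + 11·1·4 + 2·10·5 = 417 ≡ 1.
  α_i^2 mod 13 = [9, 10, 3, 1, 9].
  S_2 = Σ v_i α_i^2 r_i = 7·9·10 + 1·10·9 + 5·3·0 + 11·1·4 + 2·9·5 = 854 ≡ 9.
  S = (3, 1, 9) ≠ 0, so r is not a codeword (an error is present).
Step 3: locate the error. For a single error e at position i, S_ℓ = v_i·e·α_i^ℓ, so α_err = S_1/S_0.
  S_0^{−1} = 3^{−1} = 9 (mod 13), so α_err = 1·9 = 9 ≡ 9 = α_3. Error position i = 3.
  Consistency check: S_2/S_1 = 9·1 = 9 ≡ 9 = α_err ✓ (single-error assumption holds).
Step 4: error magnitude e = S_0/v_3 = S_0·∏_{j≠3}(α_3 − α_j) = 3·8 = 24 ≡ 11 (mod 13).
Step 5: correct position 3: c_3 = r_3 − e = 0 − 11 ≡ 2 (mod 13). Hence c = [10, 9, 2, 4, 5].
  Check: interpolating c through the α_i gives m(x) = 1 + 3·x (degree < 2) with m(α_i) = c_i for every i, so c is indeed a codeword.


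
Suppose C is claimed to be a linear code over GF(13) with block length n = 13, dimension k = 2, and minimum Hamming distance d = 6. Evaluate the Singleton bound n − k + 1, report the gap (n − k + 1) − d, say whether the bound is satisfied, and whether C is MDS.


Singleton RHS = n − k + 1 = 12, slack = 6, bound satisfied, not MDS.

Singleton bound: d ≤ n − k + 1.
Here n = 13, k = 2, so n − k + 1 = 12.
Given d = 6, check d ≤ 12: YES.
Slack = (n − k + 1) − d = 6.
The code is NOT MDS (slack = 6 > 0).
Description: the claimed parameters are [13, 2, 6]_13; such a code would be non-MDS.


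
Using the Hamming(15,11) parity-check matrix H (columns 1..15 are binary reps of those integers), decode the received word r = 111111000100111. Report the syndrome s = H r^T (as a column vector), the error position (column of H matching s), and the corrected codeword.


s = (0, 0, 0, 1)^T, error position = 1, corrected codeword c = 011111000100111

Compute s = H r^T mod 2 one row at a time:
  s_1 = 0 + 0 + 1 + 0 + 0 + 1 + 1 + 1 = 4 ≡ 0 (mod 2).
  s_2 = 1 + 1 + 1 + 0 + 0 + 1 + 1 + 1 = 6 ≡ 0 (mod 2).
  s_3 = 1 + 1 + 1 + 0 + 1 + 0 + 1 + 1 = 6 ≡ 0 (mod 2).
  s_4 = 1 + 1 + 1 + 0 + 0 + 0 + 1 + 1 = 5 ≡ 1 (mod 2).
s = (0, 0, 0, 1)^T — this equals column 1 of H (binary 0001), so error is at position 1.
Correct: flip bit 1 of r = 111111000100111 to get c = 011111000100111.


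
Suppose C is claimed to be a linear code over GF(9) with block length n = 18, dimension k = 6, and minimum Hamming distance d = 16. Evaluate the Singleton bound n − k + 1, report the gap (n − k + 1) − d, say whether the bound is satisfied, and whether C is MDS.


Singleton RHS = n − k + 1 = 13, slack = -3, bound violated (no such code; not MDS).

Singleton bound: d ≤ n − k + 1.
Here n = 18, k = 6, so n − k + 1 = 13.
Given d = 16, check d ≤ 13: NO.
Slack = (n − k + 1) − d = -3.
The slack is negative: d = 16 exceeds n − k + 1 = 13 by 3, so the Singleton bound is violated and no linear [18, 6, 16]_9 code can exist. In particular it is not MDS (MDS requires d = n − k + 1 exactly).
Description: the claimed parameters are [18, 6, 16]_9; such a code would be impossible (violates the Singleton bound).


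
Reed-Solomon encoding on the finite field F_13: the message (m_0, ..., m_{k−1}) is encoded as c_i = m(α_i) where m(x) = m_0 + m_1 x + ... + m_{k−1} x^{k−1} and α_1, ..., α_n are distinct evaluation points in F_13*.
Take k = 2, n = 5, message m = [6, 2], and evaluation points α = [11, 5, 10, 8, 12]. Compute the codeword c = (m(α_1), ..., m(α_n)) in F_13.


c = [2, 3, 0, 9, 4]

Message polynomial: m(x) = 6 + 2·x (mod 13).
For each evaluation point α_i, compute m(α_i) mod 13:
  α_1 = 11: Horner steps 2 → 2, so m(11) = 2.
  α_2 = 5: Horner steps 2 → 3, so m(5) = 3.
  α_3 = 10: Horner steps 2 → 0, so m(10) = 0.
  α_4 = 8: Horner steps 2 → 9, so m(8) = 9.
  α_5 = 12: Horner steps 2 → 4, so m(12) = 4.
Codeword c = [2, 3, 0, 9, 4] ∈ F_13^5.


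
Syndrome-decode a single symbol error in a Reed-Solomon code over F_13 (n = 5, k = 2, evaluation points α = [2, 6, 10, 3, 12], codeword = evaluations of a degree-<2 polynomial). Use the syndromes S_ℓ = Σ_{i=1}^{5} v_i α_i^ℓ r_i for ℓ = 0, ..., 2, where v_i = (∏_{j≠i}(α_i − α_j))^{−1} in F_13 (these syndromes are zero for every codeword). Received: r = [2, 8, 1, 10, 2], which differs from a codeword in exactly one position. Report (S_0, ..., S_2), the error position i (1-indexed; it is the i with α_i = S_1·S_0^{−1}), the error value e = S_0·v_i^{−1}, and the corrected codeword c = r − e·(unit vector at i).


S = (11, 2, 11), error at position 5, error magnitude e = 11, c = [2, 8, 1, 10, 4].

Step 1: column multipliers v_i = (∏_{j≠i}(α_i − α_j))^{−1} mod 13.
  i = 1 (α = 2): (2−6)(2−10)(2−3)(2−12) = (−4)·(−8)·(−1)·(−10) = 320 ≡ 8, so v_1 = 8^{−1} = 5 (mod 13).
  i = 2 (α = 6): (6−2)(6−10)(6−3)(6−12) = 4·(−4)·3·(−6) = 288 ≡ 2, so v_2 = 2^{−1} = 7 (mod 13).
  i = 3 (α = 10): (10−2)(10−6)(10−3)(10−12) = 8·4·7·(−2) = −448 ≡ 7, so v_3 = 7^{−1} = 2 (mod 13).
  i = 4 (α = 3): (3−2)(3−6)(3−10)(3−12) = 1·(−3)·(−7)·(−9) = −189 ≡ 6, so v_4 = 6^{−1} = 11 (mod 13).
  i = 5 (α = 12): (12−2)(12−6)(12−10)(12−3) = 10·6·2·9 = 1080 ≡ 1, so v_5 = 1^{−1} = 1 (mod 13).
  v = [5, 7, 2, 11, 1].
Step 2: syndromes of r = [2, 8, 1, 10, 2] (all sums mod 13).
  S_0 = Σ v_i r_i = 5·2 + 7·8 + 2·1 + 11·10 + 1·2 = 180 ≡ 11.
  S_1 = Σ v_i α_i r_i = 5·2·2 + 7·6·8 + 2·10·1 + 11·3·10 + 1·12·2 = 730 ≡ 2.
  α_i^2 mod 13 = [4, 10, 9, 9, 1].
  S_2 = Σ v_i α_i^2 r_i = 5·4·2 + 7·10·8 + 2·9·1 + 11·9·10 + 1·1·2 = 1610 ≡ 11.
  S = (11, 2, 11) ≠ 0, so r is not a codeword (an error is present).
Step 3: locate the error. For a single error e at position i, S_ℓ = v_i·e·α_i^ℓ, so α_err = S_1/S_0.
  S_0^{−1} = 11^{−1} = 6 (mod 13), so α_err = 2·6 = 12 ≡ 12 = α_5. Error position i = 5.
  Consistency check: S_2/S_1 = 11·7 = 77 ≡ 12 = α_err ✓ (single-error assumption holds).
Step 4: error magnitude e = S_0/v_5 = S_0·∏_{j≠5}(α_5 − α_j) = 11·1 = 11 ≡ 11 (mod 13).
Step 5: correct position 5: c_5 = r_5 − e = 2 − 11 ≡ 4 (mod 13). Hence c = [2, 8, 1, 10, 4].
  Check: interpolating c through the α_i gives m(x) = 12 + 8·x (degree < 2) with m(α_i) = c_i for every i, so c is indeed a codeword.


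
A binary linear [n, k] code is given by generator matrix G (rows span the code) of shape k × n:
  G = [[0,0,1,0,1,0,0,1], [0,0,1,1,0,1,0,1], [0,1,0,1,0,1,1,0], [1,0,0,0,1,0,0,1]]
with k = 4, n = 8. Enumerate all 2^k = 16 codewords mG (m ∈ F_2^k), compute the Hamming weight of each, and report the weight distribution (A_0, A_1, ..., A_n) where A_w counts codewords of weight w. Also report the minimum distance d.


Weight distribution: A_0 = 1, A_2 = 1, A_3 = 4, A_4 = 5, A_5 = 2, A_6 = 1, A_7 = 2. Minimum distance d = 2.

Enumerate all 2^4 = 16 messages m ∈ F_2^4.
For each, compute codeword c = mG in F_2^8, then tally its weight.
  m = 0000 → c = 00000000, weight = 0.
  m = 1000 → c = 00101001, weight = 3.
  m = 0100 → c = 00110101, weight = 4.
  m = 1100 → c = 00011100, weight = 3.
  m = 0010 → c = 01010110, weight = 4.
  m = 1010 → c = 01111111, weight = 7.
  m = 0110 → c = 01100011, weight = 4.
  m = 1110 → c = 01001010, weight = 3.
  m = 0001 → c = 10001001, weight = 3.
  m = 1001 → c = 10100000, weight = 2.
  m = 0101 → c = 10111100, weight = 5.
  m = 1101 → c = 10010101, weight = 4.
  m = 0011 → c = 11011111, weight = 7.
  m = 1011 → c = 11110110, weight = 6.
  m = 0111 → c = 11101010, weight = 5.
  m = 1111 → c = 11000011, weight = 4.
Tally weights:
  weight 0: 1 codewords.
  weight 2: 1 codewords.
  weight 3: 4 codewords.
  weight 4: 5 codewords.
  weight 5: 2 codewords.
  weight 6: 1 codewords.
  weight 7: 2 codewords.
Minimum distance d = smallest w > 0 with A_w > 0 = 2.
Sanity: Σ A_w = 16 = 2^4 = 16 ✓.


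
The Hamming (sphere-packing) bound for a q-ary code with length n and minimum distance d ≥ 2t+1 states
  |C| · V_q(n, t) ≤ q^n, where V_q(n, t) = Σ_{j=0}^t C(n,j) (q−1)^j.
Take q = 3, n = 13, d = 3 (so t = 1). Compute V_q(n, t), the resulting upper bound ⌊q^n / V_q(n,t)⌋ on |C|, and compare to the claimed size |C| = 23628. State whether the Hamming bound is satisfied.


V_q(n, t) = 27, q^n = 1594323, Hamming bound = 59049, |C| = 23628 ≤ bound (satisfied).

Step 1: Compute V_q(n, t) = Σ_{j=0}^1 C(n, j) (q−1)^j.
  j = 0: C(13,0)·(2)^0 = 1·1 = 1.
  j = 1: C(13,1)·(2)^1 = 13·2 = 26.
  V_q(n, t) = 1 + 26 = 27.
Step 2: q^n = 3^13 = 1594323.
Step 3: Hamming bound ⌊q^n / V_q(n,t)⌋ = ⌊1594323/27⌋ = 59049.
Step 4: Compare |C| = 23628 to 59049: satisfied.
The claimed |C| lies below the Hamming bound.


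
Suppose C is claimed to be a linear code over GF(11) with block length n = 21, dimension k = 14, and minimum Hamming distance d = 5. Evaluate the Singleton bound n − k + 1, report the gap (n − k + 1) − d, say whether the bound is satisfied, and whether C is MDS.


Singleton RHS = n − k + 1 = 8, slack = 3, bound satisfied, not MDS.

Singleton bound: d ≤ n − k + 1.
Here n = 21, k = 14, so n − k + 1 = 8.
Given d = 5, check d ≤ 8: YES.
Slack = (n − k + 1) − d = 3.
The code is NOT MDS (slack = 3 > 0).
Description: the claimed parameters are [21, 14, 5]_11; such a code would be non-MDS.


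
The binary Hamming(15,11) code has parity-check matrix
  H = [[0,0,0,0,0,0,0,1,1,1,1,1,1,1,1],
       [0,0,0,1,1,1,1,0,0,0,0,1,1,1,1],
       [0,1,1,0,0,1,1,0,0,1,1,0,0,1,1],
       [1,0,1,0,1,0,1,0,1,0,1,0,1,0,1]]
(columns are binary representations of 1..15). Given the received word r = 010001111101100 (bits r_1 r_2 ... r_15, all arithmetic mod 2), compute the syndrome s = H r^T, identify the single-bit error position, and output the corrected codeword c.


s = (1, 0, 0, 1)^T, error position = 9, corrected codeword c = 010001110101100

Compute s = H r^T mod 2 one row at a time:
  s_1 = 1 + 1 + 1 + 0 + 1 + 1 + 0 + 0 = 5 ≡ 1 (mod 2).
  s_2 = 0 + 0 + 1 + 1 + 1 + 1 + 0 + 0 = 4 ≡ 0 (mod 2).
  s_3 = 1 + 0 + 1 + 1 + 1 + 0 + 0 + 0 = 4 ≡ 0 (mod 2).
  s_4 = 0 + 0 + 0 + 1 + 1 + 0 + 1 + 0 = 3 ≡ 1 (mod 2).
s = (1, 0, 0, 1)^T — this equals column 9 of H (binary 1001), so error is at position 9.
Correct: flip bit 9 of r = 010001111101100 to get c = 010001110101100.


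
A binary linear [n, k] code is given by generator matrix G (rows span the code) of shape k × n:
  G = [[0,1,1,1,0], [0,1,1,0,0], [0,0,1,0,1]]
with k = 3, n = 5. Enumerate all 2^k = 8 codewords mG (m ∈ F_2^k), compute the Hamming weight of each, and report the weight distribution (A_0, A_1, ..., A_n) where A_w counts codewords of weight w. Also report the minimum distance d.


Weight distribution: A_0 = 1, A_1 = 1, A_2 = 3, A_3 = 3. Minimum distance d = 1.

Enumerate all 2^3 = 8 messages m ∈ F_2^3.
For each, compute codeword c = mG in F_2^5, then tally its weight.
  m = 000 → c = 00000, weight = 0.
  m = 100 → c = 01110, weight = 3.
  m = 010 → c = 01100, weight = 2.
  m = 110 → c = 00010, weight = 1.
  m = 001 → c = 00101, weight = 2.
  m = 101 → c = 01011, weight = 3.
  m = 011 → c = 01001, weight = 2.
  m = 111 → c = 00111, weight = 3.
Tally weights:
  weight 0: 1 codewords.
  weight 1: 1 codewords.
  weight 2: 3 codewords.
  weight 3: 3 codewords.
Minimum distance d = smallest w > 0 with A_w > 0 = 1.
Sanity: Σ A_w = 8 = 2^3 = 8 ✓.


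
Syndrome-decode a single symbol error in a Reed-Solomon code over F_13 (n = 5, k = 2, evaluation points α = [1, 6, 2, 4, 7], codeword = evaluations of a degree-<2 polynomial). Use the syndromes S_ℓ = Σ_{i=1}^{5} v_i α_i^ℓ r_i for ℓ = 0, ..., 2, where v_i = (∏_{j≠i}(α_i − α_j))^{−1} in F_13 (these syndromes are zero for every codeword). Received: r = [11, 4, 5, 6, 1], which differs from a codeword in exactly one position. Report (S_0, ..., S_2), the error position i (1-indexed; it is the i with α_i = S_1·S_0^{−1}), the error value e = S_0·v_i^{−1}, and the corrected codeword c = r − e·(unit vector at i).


S = (3, 5, 4), error at position 2, error magnitude e = 10, c = [11, 7, 5, 6, 1].

Step 1: column multipliers v_i = (∏_{j≠i}(α_i − α_j))^{−1} mod 13.
  i = 1 (α = 1): (1−6)(1−2)(1−4)(1−7) = (−5)·(−1)·(−3)·(−6) = 90 ≡ 12, so v_1 = 12^{−1} = 12 (mod 13).
  i = 2 (α = 6): (6−1)(6−2)(6−4)(6−7) = 5·4·2·(−1) = −40 ≡ 12, so v_2 = 12^{−1} = 12 (mod 13).
  i = 3 (α = 2): (2−1)(2−6)(2−4)(2−7) = 1·(−4)·(−2)·(−5) = −40 ≡ 12, so v_3 = 12^{−1} = 12 (mod 13).
  i = 4 (α = 4): (4−1)(4−6)(4−2)(4−7) = 3·(−2)·2·(−3) = 36 ≡ 10, so v_4 = 10^{−1} = 4 (mod 13).
  i = 5 (α = 7): (7−1)(7−6)(7−2)(7−4) = 6·1·5·3 = 90 ≡ 12, so v_5 = 12^{−1} = 12 (mod 13).
  v = [12, 12, 12, 4, 12].
Step 2: syndromes of r = [11, 4, 5, 6, 1] (all sums mod 13).
  S_0 = Σ v_i r_i = 12·11 + 12·4 + 12·5 + 4·6 + 12·1 = 276 ≡ 3.
  S_1 = Σ v_i α_i r_i = 12·1·11 + 12·6·4 + 12·2·5 + 4·4·6 + 12·7·1 = 720 ≡ 5.
  α_i^2 mod 13 = [1, 10, 4, 3, 10].
  S_2 = Σ v_i α_i^2 r_i = 12·1·11 + 12·10·4 + 12·4·5 + 4·3·6 + 12·10·1 = 1044 ≡ 4.
  S = (3, 5, 4) ≠ 0, so r is not a codeword (an error is present).
Step 3: locate the error. For a single error e at position i, S_ℓ = v_i·e·α_i^ℓ, so α_err = S_1/S_0.
  S_0^{−1} = 3^{−1} = 9 (mod 13), so α_err = 5·9 = 45 ≡ 6 = α_2. Error position i = 2.
  Consistency check: S_2/S_1 = 4·8 = 32 ≡ 6 = α_err ✓ (single-error assumption holds).
Step 4: error magnitude e = S_0/v_2 = S_0·∏_{j≠2}(α_2 − α_j) = 3·12 = 36 ≡ 10 (mod 13).
Step 5: correct position 2: c_2 = r_2 − e = 4 − 10 ≡ 7 (mod 13). Hence c = [11, 7, 5, 6, 1].
  Check: interpolating c through the α_i gives m(x) = 4 + 7·x (degree < 2) with m(α_i) = c_i for every i, so c is indeed a codeword.


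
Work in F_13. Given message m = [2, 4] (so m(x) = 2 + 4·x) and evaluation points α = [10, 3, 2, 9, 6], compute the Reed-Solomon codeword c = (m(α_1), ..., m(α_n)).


c = [3, 1, 10, 12, 0]

Message polynomial: m(x) = 2 + 4·x (mod 13).
For each evaluation point α_i, compute m(α_i) mod 13:
  α_1 = 10: Horner steps 4 → 3, so m(10) = 3.
  α_2 = 3: Horner steps 4 → 1, so m(3) = 1.
  α_3 = 2: Horner steps 4 → 10, so m(2) = 10.
  α_4 = 9: Horner steps 4 → 12, so m(9) = 12.
  α_5 = 6: Horner steps 4 → 0, so m(6) = 0.
Codeword c = [3, 1, 10, 12, 0] ∈ F_13^5.


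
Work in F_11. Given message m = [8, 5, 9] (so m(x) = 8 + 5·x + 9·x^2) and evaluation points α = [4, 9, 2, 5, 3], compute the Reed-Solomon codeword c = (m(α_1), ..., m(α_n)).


c = [7, 1, 10, 5, 5]

Message polynomial: m(x) = 8 + 5·x + 9·x^2 (mod 11).
For each evaluation point α_i, compute m(α_i) mod 11:
  α_1 = 4: Horner steps 9 → 8 → 7, so m(4) = 7.
  α_2 = 9: Horner steps 9 → 9 → 1, so m(9) = 1.
  α_3 = 2: Horner steps 9 → 1 → 10, so m(2) = 10.
  α_4 = 5: Horner steps 9 → 6 → 5, so m(5) = 5.
  α_5 = 3: Horner steps 9 → 10 → 5, so m(3) = 5.
Codeword c = [7, 1, 10, 5, 5] ∈ F_11^5.


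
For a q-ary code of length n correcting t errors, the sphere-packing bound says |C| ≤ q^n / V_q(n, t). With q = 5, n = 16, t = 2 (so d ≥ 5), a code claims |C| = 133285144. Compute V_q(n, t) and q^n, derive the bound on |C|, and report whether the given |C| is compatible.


V_q(n, t) = 1985, q^n = 152587890625, Hamming bound = 76870473, |C| = 133285144 > bound (violated).

Step 1: Compute V_q(n, t) = Σ_{j=0}^2 C(n, j) (q−1)^j.
  j = 0: C(16,0)·(4)^0 = 1·1 = 1.
  j = 1: C(16,1)·(4)^1 = 16·4 = 64.
  j = 2: C(16,2)·(4)^2 = 120·16 = 1920.
  V_q(n, t) = 1 + 64 + 1920 = 1985.
Step 2: q^n = 5^16 = 152587890625.
Step 3: Hamming bound ⌊q^n / V_q(n,t)⌋ = ⌊152587890625/1985⌋ = 76870473.
Step 4: Compare |C| = 133285144 to 76870473: violated.
The claimed |C| lies above the Hamming bound, so no 5-ary code of length 16 with d ≥ 5 can have 133285144 codewords.


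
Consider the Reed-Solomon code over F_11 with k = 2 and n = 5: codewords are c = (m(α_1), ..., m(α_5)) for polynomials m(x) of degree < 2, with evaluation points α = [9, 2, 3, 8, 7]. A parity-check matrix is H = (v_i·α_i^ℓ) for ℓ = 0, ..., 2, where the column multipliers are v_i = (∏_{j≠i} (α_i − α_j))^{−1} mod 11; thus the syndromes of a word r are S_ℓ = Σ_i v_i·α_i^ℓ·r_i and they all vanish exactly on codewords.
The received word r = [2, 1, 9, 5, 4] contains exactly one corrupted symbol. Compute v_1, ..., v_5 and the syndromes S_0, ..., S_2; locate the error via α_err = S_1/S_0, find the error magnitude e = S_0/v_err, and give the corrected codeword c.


S = (1, 7, 5), error at position 5, error magnitude e = 7, c = [2, 1, 9, 5, 8].

Step 1: column multipliers v_i = (∏_{j≠i}(α_i − α_j))^{−1} mod 11.
  i = 1 (α = 9): (9−2)(9−3)(9−8)(9−7) = 7·6·1·2 = 84 ≡ 7, so v_1 = 7^{−1} = 8 (mod 11).
  i = 2 (α = 2): (2−9)(2−3)(2−8)(2−7) = (−7)·(−1)·(−6)·(−5) = 210 ≡ 1, so v_2 = 1^{−1} = 1 (mod 11).
  i = 3 (α = 3): (3−9)(3−2)(3−8)(3−7) = (−6)·1·(−5)·(−4) = −120 ≡ 1, so v_3 = 1^{−1} = 1 (mod 11).
  i = 4 (α = 8): (8−9)(8−2)(8−3)(8−7) = (−1)·6·5·1 = −30 ≡ 3, so v_4 = 3^{−1} = 4 (mod 11).
  i = 5 (α = 7): (7−9)(7−2)(7−3)(7−8) = (−2)·5·4·(−1) = 40 ≡ 7, so v_5 = 7^{−1} = 8 (mod 11).
  v = [8, 1, 1, 4, 8].
Step 2: syndromes of r = [2, 1, 9, 5, 4] (all sums mod 11).
  S_0 = Σ v_i r_i = 8·2 + 1·1 + 1·9 + 4·5 + 8·4 = 78 ≡ 1.
  S_1 = Σ v_i α_i r_i = 8·9·2 + 1·2·1 + 1·3·9 + 4·8·5 + 8·7·4 = 557 ≡ 7.
  α_i^2 mod 11 = [4, 4, 9, 9, 5].
  S_2 = Σ v_i α_i^2 r_i = 8·4·2 + 1·4·1 + 1·9·9 + 4·9·5 + 8·5·4 = 489 ≡ 5.
  S = (1, 7, 5) ≠ 0, so r is not a codeword (an error is present).
Step 3: locate the error. For a single error e at position i, S_ℓ = v_i·e·α_i^ℓ, so α_err = S_1/S_0.
  S_0^{−1} = 1^{−1} = 1 (mod 11), so α_err = 7·1 = 7 ≡ 7 = α_5. Error position i = 5.
  Consistency check: S_2/S_1 = 5·8 = 40 ≡ 7 = α_err ✓ (single-error assumption holds).
Step 4: error magnitude e = S_0/v_5 = S_0·∏_{j≠5}(α_5 − α_j) = 1·7 = 7 ≡ 7 (mod 11).
Step 5: correct position 5: c_5 = r_5 − e = 4 − 7 ≡ 8 (mod 11). Hence c = [2, 1, 9, 5, 8].
  Check: interpolating c through the α_i gives m(x) = 7 + 8·x (degree < 2) with m(α_i) = c_i for every i, so c is indeed a codeword.


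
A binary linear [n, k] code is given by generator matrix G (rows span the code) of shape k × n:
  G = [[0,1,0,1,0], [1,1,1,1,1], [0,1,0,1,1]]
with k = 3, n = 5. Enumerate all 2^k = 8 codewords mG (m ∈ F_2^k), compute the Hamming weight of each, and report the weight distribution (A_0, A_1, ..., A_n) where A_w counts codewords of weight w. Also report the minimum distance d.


Weight distribution: A_0 = 1, A_1 = 1, A_2 = 2, A_3 = 2, A_4 = 1, A_5 = 1. Minimum distance d = 1.

Enumerate all 2^3 = 8 messages m ∈ F_2^3.
For each, compute codeword c = mG in F_2^5, then tally its weight.
  m = 000 → c = 00000, weight = 0.
  m = 100 → c = 01010, weight = 2.
  m = 010 → c = 11111, weight = 5.
  m = 110 → c = 10101, weight = 3.
  m = 001 → c = 01011, weight = 3.
  m = 101 → c = 00001, weight = 1.
  m = 011 → c = 10100, weight = 2.
  m = 111 → c = 11110, weight = 4.
Tally weights:
  weight 0: 1 codewords.
  weight 1: 1 codewords.
  weight 2: 2 codewords.
  weight 3: 2 codewords.
  weight 4: 1 codewords.
  weight 5: 1 codewords.
Minimum distance d = smallest w > 0 with A_w > 0 = 1.
Sanity: Σ A_w = 8 = 2^3 = 8 ✓.


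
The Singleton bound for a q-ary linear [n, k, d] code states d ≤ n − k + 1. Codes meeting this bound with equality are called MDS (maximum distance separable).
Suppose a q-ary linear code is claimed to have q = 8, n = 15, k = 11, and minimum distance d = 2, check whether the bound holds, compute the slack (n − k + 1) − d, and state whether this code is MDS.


Singleton RHS = n − k + 1 = 5, slack = 3, bound satisfied, not MDS.

Singleton bound: d ≤ n − k + 1.
Here n = 15, k = 11, so n − k + 1 = 5.
Given d = 2, check d ≤ 5: YES.
Slack = (n − k + 1) − d = 3.
The code is NOT MDS (slack = 3 > 0).
Description: the claimed parameters are [15, 11, 2]_8; such a code would be non-MDS.


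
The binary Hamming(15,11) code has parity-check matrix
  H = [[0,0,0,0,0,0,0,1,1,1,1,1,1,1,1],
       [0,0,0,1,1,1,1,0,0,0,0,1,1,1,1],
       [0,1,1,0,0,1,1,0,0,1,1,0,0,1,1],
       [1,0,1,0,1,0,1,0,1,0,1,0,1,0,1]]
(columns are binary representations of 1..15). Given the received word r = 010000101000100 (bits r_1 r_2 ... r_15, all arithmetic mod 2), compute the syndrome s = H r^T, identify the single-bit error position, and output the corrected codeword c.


s = (0, 0, 0, 1)^T, error position = 1, corrected codeword c = 110000101000100

Compute s = H r^T mod 2 one row at a time:
  s_1 = 0 + 1 + 0 + 0 + 0 + 1 + 0 + 0 = 2 ≡ 0 (mod 2).
  s_2 = 0 + 0 + 0 + 1 + 0 + 1 + 0 + 0 = 2 ≡ 0 (mod 2).
  s_3 = 1 + 0 + 0 + 1 + 0 + 0 + 0 + 0 = 2 ≡ 0 (mod 2).
  s_4 = 0 + 0 + 0 + 1 + 1 + 0 + 1 + 0 = 3 ≡ 1 (mod 2).
s = (0, 0, 0, 1)^T — this equals column 1 of H (binary 0001), so error is at position 1.
Correct: flip bit 1 of r = 010000101000100 to get c = 110000101000100.


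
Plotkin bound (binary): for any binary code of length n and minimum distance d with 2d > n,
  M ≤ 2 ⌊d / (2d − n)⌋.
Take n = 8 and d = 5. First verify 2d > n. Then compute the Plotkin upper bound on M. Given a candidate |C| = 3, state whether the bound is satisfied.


Plotkin bound M ≤ 4; given |C| = 3 ≤ bound (satisfied).

Check applicability: 2d = 10, n = 8.
2d − n = 2 > 0, so Plotkin applies.
Compute d/(2d−n) = 5/2 ≈ 2.5000.
⌊d/(2d−n)⌋ = 2.
Plotkin bound: M ≤ 2·2 = 4.
Given |C| = 3, check: satisfied.
This |C| is below the Plotkin bound.


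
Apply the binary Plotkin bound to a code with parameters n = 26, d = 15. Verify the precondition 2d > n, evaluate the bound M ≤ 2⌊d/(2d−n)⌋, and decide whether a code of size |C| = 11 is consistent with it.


Plotkin bound M ≤ 6; given |C| = 11 > bound (violated).

Check applicability: 2d = 30, n = 26.
2d − n = 4 > 0, so Plotkin applies.
Compute d/(2d−n) = 15/4 ≈ 3.7500.
⌊d/(2d−n)⌋ = 3.
Plotkin bound: M ≤ 2·3 = 6.
Given |C| = 11, check: VIOLATED.
This |C| is above the Plotkin bound, so no binary code with n = 26, d = 15 and 11 codewords exists.


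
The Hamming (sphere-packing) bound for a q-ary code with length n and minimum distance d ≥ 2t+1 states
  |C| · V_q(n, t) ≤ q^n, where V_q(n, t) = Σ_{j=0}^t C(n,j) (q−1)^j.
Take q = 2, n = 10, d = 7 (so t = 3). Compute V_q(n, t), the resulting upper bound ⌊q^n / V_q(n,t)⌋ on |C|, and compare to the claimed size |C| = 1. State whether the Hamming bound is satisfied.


V_q(n, t) = 176, q^n = 1024, Hamming bound = 5, |C| = 1 ≤ bound (satisfied).

Step 1: Compute V_q(n, t) = Σ_{j=0}^3 C(n, j) (q−1)^j.
  j = 0: C(10,0)·(1)^0 = 1·1 = 1.
  j = 1: C(10,1)·(1)^1 = 10·1 = 10.
  j = 2: C(10,2)·(1)^2 = 45·1 = 45.
  j = 3: C(10,3)·(1)^3 = 120·1 = 120.
  V_q(n, t) = 1 + 10 + 45 + 120 = 176.
Step 2: q^n = 2^10 = 1024.
Step 3: Hamming bound ⌊q^n / V_q(n,t)⌋ = ⌊1024/176⌋ = 5.
Step 4: Compare |C| = 1 to 5: satisfied.
The claimed |C| lies below the Hamming bound.


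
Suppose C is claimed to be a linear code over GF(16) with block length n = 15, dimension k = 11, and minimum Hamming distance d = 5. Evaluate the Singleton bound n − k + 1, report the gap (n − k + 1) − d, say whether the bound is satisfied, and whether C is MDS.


Singleton RHS = n − k + 1 = 5, slack = 0, bound satisfied, MDS.

Singleton bound: d ≤ n − k + 1.
Here n = 15, k = 11, so n − k + 1 = 5.
Given d = 5, check d ≤ 5: YES.
Slack = (n − k + 1) − d = 0.
The code is MDS (slack = 0).
Description: the claimed parameters are [15, 11, 5]_16; such a code would be MDS (meets Singleton bound).


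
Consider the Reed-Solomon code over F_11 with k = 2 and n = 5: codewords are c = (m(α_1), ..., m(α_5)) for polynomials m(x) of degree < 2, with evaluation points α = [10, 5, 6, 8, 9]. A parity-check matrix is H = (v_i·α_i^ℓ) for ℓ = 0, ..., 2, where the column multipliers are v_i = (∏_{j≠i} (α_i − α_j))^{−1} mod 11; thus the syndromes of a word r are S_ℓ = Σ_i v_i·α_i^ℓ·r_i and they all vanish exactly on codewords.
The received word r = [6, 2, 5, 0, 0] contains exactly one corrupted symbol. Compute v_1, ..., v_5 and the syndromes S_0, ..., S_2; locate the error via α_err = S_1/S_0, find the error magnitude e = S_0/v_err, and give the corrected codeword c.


S = (3, 5, 1), error at position 5, error magnitude e = 8, c = [6, 2, 5, 0, 3].

Step 1: column multipliers v_i = (∏_{j≠i}(α_i − α_j))^{−1} mod 11.
  i = 1 (α = 10): (10−5)(10−6)(10−8)(10−9) = 5·4·2·1 = 40 ≡ 7, so v_1 = 7^{−1} = 8 (mod 11).
  i = 2 (α = 5): (5−10)(5−6)(5−8)(5−9) = (−5)·(−1)·(−3)·(−4) = 60 ≡ 5, so v_2 = 5^{−1} = 9 (mod 11).
  i = 3 (α = 6): (6−10)(6−5)(6−8)(6−9) = (−4)·1·(−2)·(−3) = −24 ≡ 9, so v_3 = 9^{−1} = 5 (mod 11).
  i = 4 (α = 8): (8−10)(8−5)(8−6)(8−9) = (−2)·3·2·(−1) = 12 ≡ 1, so v_4 = 1^{−1} = 1 (mod 11).
  i = 5 (α = 9): (9−10)(9−5)(9−6)(9−8) = (−1)·4·3·1 = −12 ≡ 10, so v_5 = 10^{−1} = 10 (mod 11).
  v = [8, 9, 5, 1, 10].
Step 2: syndromes of r = [6, 2, 5, 0, 0] (all sums mod 11).
  S_0 = Σ v_i r_i = 8·6 + 9·2 + 5·5 + 1·0 + 10·0 = 91 ≡ 3.
  S_1 = Σ v_i α_i r_i = 8·10·6 + 9·5·2 + 5·6·5 + 1·8·0 + 10·9·0 = 720 ≡ 5.
  α_i^2 mod 11 = [1, 3, 3, 9, 4].
  S_2 = Σ v_i α_i^2 r_i = 8·1·6 + 9·3·2 + 5·3·5 + 1·9·0 + 10·4·0 = 177 ≡ 1.
  S = (3, 5, 1) ≠ 0, so r is not a codeword (an error is present).
Step 3: locate the error. For a single error e at position i, S_ℓ = v_i·e·α_i^ℓ, so α_err = S_1/S_0.
  S_0^{−1} = 3^{−1} = 4 (mod 11), so α_err = 5·4 = 20 ≡ 9 = α_5. Error position i = 5.
  Consistency check: S_2/S_1 = 1·9 = 9 ≡ 9 = α_err ✓ (single-error assumption holds).
Step 4: error magnitude e = S_0/v_5 = S_0·∏_{j≠5}(α_5 − α_j) = 3·10 = 30 ≡ 8 (mod 11).
Step 5: correct position 5: c_5 = r_5 − e = 0 − 8 ≡ 3 (mod 11). Hence c = [6, 2, 5, 0, 3].
  Check: interpolating c through the α_i gives m(x) = 9 + 3·x (degree < 2) with m(α_i) = c_i for every i, so c is indeed a codeword.


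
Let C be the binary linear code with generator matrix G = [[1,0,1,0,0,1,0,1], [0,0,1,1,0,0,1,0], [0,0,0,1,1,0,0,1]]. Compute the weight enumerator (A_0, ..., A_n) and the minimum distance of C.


Weight distribution: A_0 = 1, A_3 = 2, A_4 = 3, A_5 = 2. Minimum distance d = 3.

Enumerate all 2^3 = 8 messages m ∈ F_2^3.
For each, compute codeword c = mG in F_2^8, then tally its weight.
  m = 000 → c = 00000000, weight = 0.
  m = 100 → c = 10100101, weight = 4.
  m = 010 → c = 00110010, weight = 3.
  m = 110 → c = 10010111, weight = 5.
  m = 001 → c = 00011001, weight = 3.
  m = 101 → c = 10111100, weight = 5.
  m = 011 → c = 00101011, weight = 4.
  m = 111 → c = 10001110, weight = 4.
Tally weights:
  weight 0: 1 codewords.
  weight 3: 2 codewords.
  weight 4: 3 codewords.
  weight 5: 2 codewords.
Minimum distance d = smallest w > 0 with A_w > 0 = 3.
Sanity: Σ A_w = 8 = 2^3 = 8 ✓.


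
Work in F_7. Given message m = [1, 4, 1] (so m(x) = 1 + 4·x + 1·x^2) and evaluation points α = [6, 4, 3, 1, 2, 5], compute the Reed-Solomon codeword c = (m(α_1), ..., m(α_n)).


c = [5, 5, 1, 6, 6, 4]

Message polynomial: m(x) = 1 + 4·x + 1·x^2 (mod 7).
For each evaluation point α_i, compute m(α_i) mod 7:
  α_1 = 6: Horner steps 1 → 3 → 5, so m(6) = 5.
  α_2 = 4: Horner steps 1 → 1 → 5, so m(4) = 5.
  α_3 = 3: Horner steps 1 → 0 → 1, so m(3) = 1.
  α_4 = 1: Horner steps 1 → 5 → 6, so m(1) = 6.
  α_5 = 2: Horner steps 1 → 6 → 6, so m(2) = 6.
  α_6 = 5: Horner steps 1 → 2 → 4, so m(5) = 4.
Codeword c = [5, 5, 1, 6, 6, 4] ∈ F_7^6.


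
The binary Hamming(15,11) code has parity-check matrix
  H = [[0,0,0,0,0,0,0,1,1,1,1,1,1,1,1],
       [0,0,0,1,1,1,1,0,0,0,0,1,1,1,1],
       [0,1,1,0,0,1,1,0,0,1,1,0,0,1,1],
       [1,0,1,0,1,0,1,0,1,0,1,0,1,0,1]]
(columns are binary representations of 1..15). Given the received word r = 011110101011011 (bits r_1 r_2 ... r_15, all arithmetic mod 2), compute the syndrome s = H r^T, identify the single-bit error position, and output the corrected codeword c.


s = (1, 0, 0, 0)^T, error position = 8, corrected codeword c = 011110111011011

Compute s = H r^T mod 2 one row at a time:
  s_1 = 0 + 1 + 0 + 1 + 1 + 0 + 1 + 1 = 5 ≡ 1 (mod 2).
  s_2 = 1 + 1 + 0 + 1 + 1 + 0 + 1 + 1 = 6 ≡ 0 (mod 2).
  s_3 = 1 + 1 + 0 + 1 + 0 + 1 + 1 + 1 = 6 ≡ 0 (mod 2).
  s_4 = 0 + 1 + 1 + 1 + 1 + 1 + 0 + 1 = 6 ≡ 0 (mod 2).
s = (1, 0, 0, 0)^T — this equals column 8 of H (binary 1000), so error is at position 8.
Correct: flip bit 8 of r = 011110101011011 to get c = 011110111011011.


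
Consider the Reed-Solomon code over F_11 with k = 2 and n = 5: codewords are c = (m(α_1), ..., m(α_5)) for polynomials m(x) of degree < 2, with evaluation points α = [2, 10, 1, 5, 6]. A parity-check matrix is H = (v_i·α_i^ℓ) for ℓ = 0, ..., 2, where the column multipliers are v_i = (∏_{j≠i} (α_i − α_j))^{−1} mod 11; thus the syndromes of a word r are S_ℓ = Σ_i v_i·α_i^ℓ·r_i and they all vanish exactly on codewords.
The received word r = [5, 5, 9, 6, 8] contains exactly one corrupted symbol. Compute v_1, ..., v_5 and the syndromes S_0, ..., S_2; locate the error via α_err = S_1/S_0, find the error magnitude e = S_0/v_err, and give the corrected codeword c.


S = (9, 7, 3), error at position 1, error magnitude e = 5, c = [0, 5, 9, 6, 8].

Step 1: column multipliers v_i = (∏_{j≠i}(α_i − α_j))^{−1} mod 11.
  i = 1 (α = 2): (2−10)(2−1)(2−5)(2−6) = (−8)·1·(−3)·(−4) = −96 ≡ 3, so v_1 = 3^{−1} = 4 (mod 11).
  i = 2 (α = 10): (10−2)(10−1)(10−5)(10−6) = 8·9·5·4 = 1440 ≡ 10, so v_2 = 10^{−1} = 10 (mod 11).
  i = 3 (α = 1): (1−2)(1−10)(1−5)(1−6) = (−1)·(−9)·(−4)·(−5) = 180 ≡ 4, so v_3 = 4^{−1} = 3 (mod 11).
  i = 4 (α = 5): (5−2)(5−10)(5−1)(5−6) = 3·(−5)·4·(−1) = 60 ≡ 5, so v_4 = 5^{−1} = 9 (mod 11).
  i = 5 (α = 6): (6−2)(6−10)(6−1)(6−5) = 4·(−4)·5·1 = −80 ≡ 8, so v_5 = 8^{−1} = 7 (mod 11).
  v = [4, 10, 3, 9, 7].
Step 2: syndromes of r = [5, 5, 9, 6, 8] (all sums mod 11).
  S_0 = Σ v_i r_i = 4·5 + 10·5 + 3·9 + 9·6 + 7·8 = 207 ≡ 9.
  S_1 = Σ v_i α_i r_i = 4·2·5 + 10·10·5 + 3·1·9 + 9·5·6 + 7·6·8 = 1173 ≡ 7.
  α_i^2 mod 11 = [4, 1, 1, 3, 3].
  S_2 = Σ v_i α_i^2 r_i = 4·4·5 + 10·1·5 + 3·1·9 + 9·3·6 + 7·3·8 = 487 ≡ 3.
  S = (9, 7, 3) ≠ 0, so r is not a codeword (an error is present).
Step 3: locate the error. For a single error e at position i, S_ℓ = v_i·e·α_i^ℓ, so α_err = S_1/S_0.
  S_0^{−1} = 9^{−1} = 5 (mod 11), so α_err = 7·5 = 35 ≡ 2 = α_1. Error position i = 1.
  Consistency check: S_2/S_1 = 3·8 = 24 ≡ 2 = α_err ✓ (single-error assumption holds).
Step 4: error magnitude e = S_0/v_1 = S_0·∏_{j≠1}(α_1 − α_j) = 9·3 = 27 ≡ 5 (mod 11).
Step 5: correct position 1: c_1 = r_1 − e = 5 − 5 ≡ 0 (mod 11). Hence c = [0, 5, 9, 6, 8].
  Check: interpolating c through the α_i gives m(x) = 7 + 2·x (degree < 2) with m(α_i) = c_i for every i, so c is indeed a codeword.


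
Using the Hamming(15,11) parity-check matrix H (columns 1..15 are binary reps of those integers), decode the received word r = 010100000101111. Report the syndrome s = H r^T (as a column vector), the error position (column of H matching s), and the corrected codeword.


s = (1, 1, 0, 0)^T, error position = 12, corrected codeword c = 010100000100111

Compute s = H r^T mod 2 one row at a time:
  s_1 = 0 + 0 + 1 + 0 + 1 + 1 + 1 + 1 = 5 ≡ 1 (mod 2).
  s_2 = 1 + 0 + 0 + 0 + 1 + 1 + 1 + 1 = 5 ≡ 1 (mod 2).
  s_3 = 1 + 0 + 0 + 0 + 1 + 0 + 1 + 1 = 4 ≡ 0 (mod 2).
  s_4 = 0 + 0 + 0 + 0 + 0 + 0 + 1 + 1 = 2 ≡ 0 (mod 2).
s = (1, 1, 0, 0)^T — this equals column 12 of H (binary 1100), so error is at position 12.
Correct: flip bit 12 of r = 010100000101111 to get c = 010100000100111.


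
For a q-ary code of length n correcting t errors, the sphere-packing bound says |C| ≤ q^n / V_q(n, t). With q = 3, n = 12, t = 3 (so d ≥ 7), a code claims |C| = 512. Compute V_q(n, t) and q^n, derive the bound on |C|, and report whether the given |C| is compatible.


V_q(n, t) = 2049, q^n = 531441, Hamming bound = 259, |C| = 512 > bound (violated).

Step 1: Compute V_q(n, t) = Σ_{j=0}^3 C(n, j) (q−1)^j.
  j = 0: C(12,0)·(2)^0 = 1·1 = 1.
  j = 1: C(12,1)·(2)^1 = 12·2 = 24.
  j = 2: C(12,2)·(2)^2 = 66·4 = 264.
  j = 3: C(12,3)·(2)^3 = 220·8 = 1760.
  V_q(n, t) = 1 + 24 + 264 + 1760 = 2049.
Step 2: q^n = 3^12 = 531441.
Step 3: Hamming bound ⌊q^n / V_q(n,t)⌋ = ⌊531441/2049⌋ = 259.
Step 4: Compare |C| = 512 to 259: violated.
The claimed |C| lies above the Hamming bound, so no 3-ary code of length 12 with d ≥ 7 can have 512 codewords.
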